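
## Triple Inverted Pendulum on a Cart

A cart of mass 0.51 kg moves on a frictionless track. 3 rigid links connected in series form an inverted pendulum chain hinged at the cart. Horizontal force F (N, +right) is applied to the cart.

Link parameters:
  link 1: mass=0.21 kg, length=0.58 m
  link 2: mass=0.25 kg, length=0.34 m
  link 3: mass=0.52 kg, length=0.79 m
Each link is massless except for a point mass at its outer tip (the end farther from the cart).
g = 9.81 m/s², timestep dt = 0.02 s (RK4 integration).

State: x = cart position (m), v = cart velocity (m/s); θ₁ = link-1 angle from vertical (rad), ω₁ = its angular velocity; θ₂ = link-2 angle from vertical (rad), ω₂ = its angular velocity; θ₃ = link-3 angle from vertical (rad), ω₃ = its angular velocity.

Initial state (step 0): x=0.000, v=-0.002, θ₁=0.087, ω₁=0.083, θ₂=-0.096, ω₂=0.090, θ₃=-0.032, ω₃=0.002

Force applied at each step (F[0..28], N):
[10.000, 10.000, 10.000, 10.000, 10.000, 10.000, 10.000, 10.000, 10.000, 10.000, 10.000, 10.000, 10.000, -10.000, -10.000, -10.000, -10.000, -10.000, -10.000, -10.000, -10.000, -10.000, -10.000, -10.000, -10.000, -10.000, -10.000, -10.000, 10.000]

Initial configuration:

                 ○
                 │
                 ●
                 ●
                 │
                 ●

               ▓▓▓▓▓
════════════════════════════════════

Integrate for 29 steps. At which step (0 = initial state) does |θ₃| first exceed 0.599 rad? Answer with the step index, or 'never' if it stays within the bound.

apply F[0]=+10.000 → step 1: x=0.004, v=0.357, θ₁=0.085, ω₁=-0.278, θ₂=-0.100, ω₂=-0.490, θ₃=-0.031, ω₃=0.052
apply F[1]=+10.000 → step 2: x=0.014, v=0.719, θ₁=0.076, ω₁=-0.651, θ₂=-0.116, ω₂=-1.070, θ₃=-0.030, ω₃=0.107
apply F[2]=+10.000 → step 3: x=0.032, v=1.088, θ₁=0.059, ω₁=-1.056, θ₂=-0.143, ω₂=-1.640, θ₃=-0.027, ω₃=0.172
apply F[3]=+10.000 → step 4: x=0.058, v=1.467, θ₁=0.033, ω₁=-1.512, θ₂=-0.181, ω₂=-2.171, θ₃=-0.023, ω₃=0.245
apply F[4]=+10.000 → step 5: x=0.091, v=1.855, θ₁=-0.002, ω₁=-2.041, θ₂=-0.229, ω₂=-2.608, θ₃=-0.017, ω₃=0.314
apply F[5]=+10.000 → step 6: x=0.132, v=2.250, θ₁=-0.049, ω₁=-2.657, θ₂=-0.284, ω₂=-2.882, θ₃=-0.011, ω₃=0.360
apply F[6]=+10.000 → step 7: x=0.181, v=2.644, θ₁=-0.109, ω₁=-3.360, θ₂=-0.343, ω₂=-2.918, θ₃=-0.003, ω₃=0.358
apply F[7]=+10.000 → step 8: x=0.238, v=3.022, θ₁=-0.184, ω₁=-4.130, θ₂=-0.399, ω₂=-2.666, θ₃=0.003, ω₃=0.282
apply F[8]=+10.000 → step 9: x=0.302, v=3.366, θ₁=-0.274, ω₁=-4.915, θ₂=-0.447, ω₂=-2.124, θ₃=0.007, ω₃=0.106
apply F[9]=+10.000 → step 10: x=0.372, v=3.648, θ₁=-0.380, ω₁=-5.628, θ₂=-0.483, ω₂=-1.381, θ₃=0.007, ω₃=-0.187
apply F[10]=+10.000 → step 11: x=0.447, v=3.848, θ₁=-0.498, ω₁=-6.157, θ₂=-0.503, ω₂=-0.653, θ₃=-0.001, ω₃=-0.587
apply F[11]=+10.000 → step 12: x=0.525, v=3.965, θ₁=-0.624, ω₁=-6.425, θ₂=-0.511, ω₂=-0.213, θ₃=-0.017, ω₃=-1.044
apply F[12]=+10.000 → step 13: x=0.605, v=4.030, θ₁=-0.754, ω₁=-6.456, θ₂=-0.514, ω₂=-0.220, θ₃=-0.042, ω₃=-1.486
apply F[13]=-10.000 → step 14: x=0.682, v=3.608, θ₁=-0.880, ω₁=-6.162, θ₂=-0.519, ω₂=-0.215, θ₃=-0.073, ω₃=-1.527
apply F[14]=-10.000 → step 15: x=0.750, v=3.210, θ₁=-1.001, ω₁=-6.011, θ₂=-0.523, ω₂=-0.186, θ₃=-0.103, ω₃=-1.540
apply F[15]=-10.000 → step 16: x=0.810, v=2.821, θ₁=-1.121, ω₁=-5.970, θ₂=-0.526, ω₂=-0.135, θ₃=-0.134, ω₃=-1.544
apply F[16]=-10.000 → step 17: x=0.863, v=2.432, θ₁=-1.240, ω₁=-6.014, θ₂=-0.528, ω₂=-0.085, θ₃=-0.165, ω₃=-1.549
apply F[17]=-10.000 → step 18: x=0.907, v=2.036, θ₁=-1.362, ω₁=-6.130, θ₂=-0.529, ω₂=-0.067, θ₃=-0.196, ω₃=-1.558
apply F[18]=-10.000 → step 19: x=0.944, v=1.628, θ₁=-1.486, ω₁=-6.312, θ₂=-0.531, ω₂=-0.115, θ₃=-0.227, ω₃=-1.570
apply F[19]=-10.000 → step 20: x=0.972, v=1.204, θ₁=-1.615, ω₁=-6.561, θ₂=-0.535, ω₂=-0.265, θ₃=-0.259, ω₃=-1.585
apply F[20]=-10.000 → step 21: x=0.992, v=0.759, θ₁=-1.749, ω₁=-6.886, θ₂=-0.543, ω₂=-0.564, θ₃=-0.291, ω₃=-1.602
apply F[21]=-10.000 → step 22: x=1.003, v=0.289, θ₁=-1.891, ω₁=-7.302, θ₂=-0.559, ω₂=-1.068, θ₃=-0.323, ω₃=-1.619
apply F[22]=-10.000 → step 23: x=1.003, v=-0.212, θ₁=-2.042, ω₁=-7.827, θ₂=-0.587, ω₂=-1.856, θ₃=-0.356, ω₃=-1.637
apply F[23]=-10.000 → step 24: x=0.994, v=-0.750, θ₁=-2.205, ω₁=-8.482, θ₂=-0.636, ω₂=-3.038, θ₃=-0.389, ω₃=-1.654
apply F[24]=-10.000 → step 25: x=0.973, v=-1.328, θ₁=-2.382, ω₁=-9.263, θ₂=-0.712, ω₂=-4.757, θ₃=-0.422, ω₃=-1.675
apply F[25]=-10.000 → step 26: x=0.941, v=-1.935, θ₁=-2.576, ω₁=-10.105, θ₂=-0.830, ω₂=-7.157, θ₃=-0.456, ω₃=-1.714
apply F[26]=-10.000 → step 27: x=0.896, v=-2.534, θ₁=-2.785, ω₁=-10.783, θ₂=-1.003, ω₂=-10.237, θ₃=-0.491, ω₃=-1.821
apply F[27]=-10.000 → step 28: x=0.840, v=-3.060, θ₁=-3.003, ω₁=-10.896, θ₂=-1.242, ω₂=-13.625, θ₃=-0.530, ω₃=-2.130
apply F[28]=+10.000 → step 29: x=0.782, v=-2.689, θ₁=-3.201, ω₁=-8.748, θ₂=-1.544, ω₂=-16.304, θ₃=-0.579, ω₃=-2.838
max |θ₃| = 0.579 ≤ 0.599 over all 30 states.

Answer: never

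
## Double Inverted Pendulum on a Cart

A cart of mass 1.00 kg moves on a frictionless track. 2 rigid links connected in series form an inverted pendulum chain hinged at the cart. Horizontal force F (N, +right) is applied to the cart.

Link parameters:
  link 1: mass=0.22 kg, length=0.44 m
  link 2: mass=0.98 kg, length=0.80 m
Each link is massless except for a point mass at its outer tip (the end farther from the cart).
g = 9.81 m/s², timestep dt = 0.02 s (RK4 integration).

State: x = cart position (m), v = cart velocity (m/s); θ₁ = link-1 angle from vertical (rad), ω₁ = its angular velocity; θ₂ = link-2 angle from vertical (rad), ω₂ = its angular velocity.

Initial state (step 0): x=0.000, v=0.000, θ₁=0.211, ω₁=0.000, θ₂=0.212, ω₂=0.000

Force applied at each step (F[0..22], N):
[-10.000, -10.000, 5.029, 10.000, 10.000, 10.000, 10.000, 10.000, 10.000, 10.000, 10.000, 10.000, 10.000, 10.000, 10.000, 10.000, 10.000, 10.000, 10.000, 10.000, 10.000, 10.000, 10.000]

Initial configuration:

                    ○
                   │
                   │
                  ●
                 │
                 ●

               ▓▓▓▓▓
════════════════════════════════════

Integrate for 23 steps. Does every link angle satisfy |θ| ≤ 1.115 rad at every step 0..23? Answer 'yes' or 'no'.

apply F[0]=-10.000 → step 1: x=-0.002, v=-0.236, θ₁=0.217, ω₁=0.619, θ₂=0.212, ω₂=-0.001
apply F[1]=-10.000 → step 2: x=-0.009, v=-0.471, θ₁=0.236, ω₁=1.257, θ₂=0.212, ω₂=-0.013
apply F[2]=+5.029 → step 3: x=-0.018, v=-0.425, θ₁=0.262, ω₁=1.335, θ₂=0.211, ω₂=-0.060
apply F[3]=+10.000 → step 4: x=-0.026, v=-0.292, θ₁=0.288, ω₁=1.300, θ₂=0.209, ω₂=-0.150
apply F[4]=+10.000 → step 5: x=-0.030, v=-0.164, θ₁=0.314, ω₁=1.343, θ₂=0.205, ω₂=-0.279
apply F[5]=+10.000 → step 6: x=-0.032, v=-0.038, θ₁=0.342, ω₁=1.461, θ₂=0.198, ω₂=-0.445
apply F[6]=+10.000 → step 7: x=-0.032, v=0.086, θ₁=0.373, ω₁=1.646, θ₂=0.187, ω₂=-0.646
apply F[7]=+10.000 → step 8: x=-0.029, v=0.212, θ₁=0.408, ω₁=1.884, θ₂=0.172, ω₂=-0.878
apply F[8]=+10.000 → step 9: x=-0.023, v=0.342, θ₁=0.449, ω₁=2.153, θ₂=0.152, ω₂=-1.129
apply F[9]=+10.000 → step 10: x=-0.015, v=0.478, θ₁=0.494, ω₁=2.424, θ₂=0.127, ω₂=-1.386
apply F[10]=+10.000 → step 11: x=-0.004, v=0.623, θ₁=0.546, ω₁=2.673, θ₂=0.096, ω₂=-1.636
apply F[11]=+10.000 → step 12: x=0.010, v=0.776, θ₁=0.601, ω₁=2.884, θ₂=0.061, ω₂=-1.869
apply F[12]=+10.000 → step 13: x=0.027, v=0.936, θ₁=0.661, ω₁=3.049, θ₂=0.022, ω₂=-2.081
apply F[13]=+10.000 → step 14: x=0.048, v=1.103, θ₁=0.723, ω₁=3.172, θ₂=-0.022, ω₂=-2.273
apply F[14]=+10.000 → step 15: x=0.071, v=1.273, θ₁=0.787, ω₁=3.258, θ₂=-0.069, ω₂=-2.448
apply F[15]=+10.000 → step 16: x=0.098, v=1.447, θ₁=0.853, ω₁=3.312, θ₂=-0.120, ω₂=-2.611
apply F[16]=+10.000 → step 17: x=0.129, v=1.622, θ₁=0.920, ω₁=3.340, θ₂=-0.173, ω₂=-2.767
apply F[17]=+10.000 → step 18: x=0.163, v=1.798, θ₁=0.986, ω₁=3.344, θ₂=-0.230, ω₂=-2.920
apply F[18]=+10.000 → step 19: x=0.201, v=1.974, θ₁=1.053, ω₁=3.325, θ₂=-0.290, ω₂=-3.075
apply F[19]=+10.000 → step 20: x=0.242, v=2.148, θ₁=1.119, ω₁=3.282, θ₂=-0.353, ω₂=-3.237
apply F[20]=+10.000 → step 21: x=0.287, v=2.320, θ₁=1.184, ω₁=3.211, θ₂=-0.420, ω₂=-3.412
apply F[21]=+10.000 → step 22: x=0.335, v=2.488, θ₁=1.247, ω₁=3.105, θ₂=-0.490, ω₂=-3.605
apply F[22]=+10.000 → step 23: x=0.386, v=2.650, θ₁=1.308, ω₁=2.951, θ₂=-0.564, ω₂=-3.824
Max |angle| over trajectory = 1.308 rad; bound = 1.115 → exceeded.

Answer: no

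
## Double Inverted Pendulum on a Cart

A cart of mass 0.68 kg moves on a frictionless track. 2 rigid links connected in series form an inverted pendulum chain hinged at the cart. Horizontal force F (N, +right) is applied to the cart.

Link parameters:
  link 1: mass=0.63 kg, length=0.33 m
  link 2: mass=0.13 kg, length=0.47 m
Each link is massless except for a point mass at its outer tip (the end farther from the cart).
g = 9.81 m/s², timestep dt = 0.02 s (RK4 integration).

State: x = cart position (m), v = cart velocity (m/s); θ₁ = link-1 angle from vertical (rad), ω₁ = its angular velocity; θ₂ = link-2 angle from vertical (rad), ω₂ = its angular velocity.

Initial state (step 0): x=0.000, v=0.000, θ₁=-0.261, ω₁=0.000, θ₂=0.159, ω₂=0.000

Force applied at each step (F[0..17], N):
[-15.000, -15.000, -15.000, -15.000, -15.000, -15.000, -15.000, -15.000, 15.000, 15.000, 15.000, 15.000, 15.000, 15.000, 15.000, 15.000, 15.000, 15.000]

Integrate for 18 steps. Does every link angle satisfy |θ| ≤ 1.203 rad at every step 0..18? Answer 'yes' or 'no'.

apply F[0]=-15.000 → step 1: x=-0.004, v=-0.364, θ₁=-0.253, ω₁=0.851, θ₂=0.162, ω₂=0.283
apply F[1]=-15.000 → step 2: x=-0.015, v=-0.736, θ₁=-0.227, ω₁=1.745, θ₂=0.170, ω₂=0.546
apply F[2]=-15.000 → step 3: x=-0.033, v=-1.124, θ₁=-0.182, ω₁=2.725, θ₂=0.183, ω₂=0.768
apply F[3]=-15.000 → step 4: x=-0.060, v=-1.534, θ₁=-0.117, ω₁=3.831, θ₂=0.200, ω₂=0.923
apply F[4]=-15.000 → step 5: x=-0.095, v=-1.967, θ₁=-0.028, ω₁=5.079, θ₂=0.220, ω₂=0.992
apply F[5]=-15.000 → step 6: x=-0.138, v=-2.405, θ₁=0.087, ω₁=6.427, θ₂=0.240, ω₂=0.976
apply F[6]=-15.000 → step 7: x=-0.191, v=-2.809, θ₁=0.229, ω₁=7.738, θ₂=0.259, ω₂=0.932
apply F[7]=-15.000 → step 8: x=-0.250, v=-3.124, θ₁=0.395, ω₁=8.818, θ₂=0.277, ω₂=0.976
apply F[8]=+15.000 → step 9: x=-0.308, v=-2.652, θ₁=0.561, ω₁=7.815, θ₂=0.297, ω₂=1.003
apply F[9]=+15.000 → step 10: x=-0.357, v=-2.235, θ₁=0.710, ω₁=7.156, θ₂=0.317, ω₂=0.973
apply F[10]=+15.000 → step 11: x=-0.398, v=-1.857, θ₁=0.849, ω₁=6.780, θ₂=0.336, ω₂=0.881
apply F[11]=+15.000 → step 12: x=-0.431, v=-1.503, θ₁=0.983, ω₁=6.623, θ₂=0.352, ω₂=0.744
apply F[12]=+15.000 → step 13: x=-0.458, v=-1.158, θ₁=1.115, ω₁=6.645, θ₂=0.365, ω₂=0.583
apply F[13]=+15.000 → step 14: x=-0.477, v=-0.809, θ₁=1.249, ω₁=6.821, θ₂=0.375, ω₂=0.418
apply F[14]=+15.000 → step 15: x=-0.490, v=-0.444, θ₁=1.389, ω₁=7.143, θ₂=0.382, ω₂=0.271
apply F[15]=+15.000 → step 16: x=-0.495, v=-0.053, θ₁=1.536, ω₁=7.617, θ₂=0.387, ω₂=0.170
apply F[16]=+15.000 → step 17: x=-0.492, v=0.380, θ₁=1.695, ω₁=8.271, θ₂=0.390, ω₂=0.153
apply F[17]=+15.000 → step 18: x=-0.479, v=0.874, θ₁=1.868, ω₁=9.160, θ₂=0.394, ω₂=0.275
Max |angle| over trajectory = 1.868 rad; bound = 1.203 → exceeded.

Answer: no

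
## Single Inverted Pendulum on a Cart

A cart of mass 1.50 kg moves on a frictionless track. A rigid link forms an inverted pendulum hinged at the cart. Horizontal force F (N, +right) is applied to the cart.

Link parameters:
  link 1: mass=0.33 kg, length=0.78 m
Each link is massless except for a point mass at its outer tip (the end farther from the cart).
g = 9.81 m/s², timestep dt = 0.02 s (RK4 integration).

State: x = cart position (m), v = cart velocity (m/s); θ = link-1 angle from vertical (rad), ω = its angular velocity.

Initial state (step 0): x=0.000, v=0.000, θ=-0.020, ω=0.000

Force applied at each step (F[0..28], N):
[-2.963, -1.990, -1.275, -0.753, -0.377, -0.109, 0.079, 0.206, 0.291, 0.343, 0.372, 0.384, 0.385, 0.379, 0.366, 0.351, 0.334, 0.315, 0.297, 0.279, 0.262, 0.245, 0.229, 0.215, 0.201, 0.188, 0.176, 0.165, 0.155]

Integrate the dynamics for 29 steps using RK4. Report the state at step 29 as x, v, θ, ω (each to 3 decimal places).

apply F[0]=-2.963 → step 1: x=-0.000, v=-0.039, θ=-0.020, ω=0.045
apply F[1]=-1.990 → step 2: x=-0.001, v=-0.064, θ=-0.018, ω=0.073
apply F[2]=-1.275 → step 3: x=-0.003, v=-0.081, θ=-0.017, ω=0.089
apply F[3]=-0.753 → step 4: x=-0.005, v=-0.090, θ=-0.015, ω=0.097
apply F[4]=-0.377 → step 5: x=-0.006, v=-0.094, θ=-0.013, ω=0.099
apply F[5]=-0.109 → step 6: x=-0.008, v=-0.095, θ=-0.011, ω=0.097
apply F[6]=+0.079 → step 7: x=-0.010, v=-0.094, θ=-0.009, ω=0.093
apply F[7]=+0.206 → step 8: x=-0.012, v=-0.091, θ=-0.007, ω=0.087
apply F[8]=+0.291 → step 9: x=-0.014, v=-0.087, θ=-0.006, ω=0.080
apply F[9]=+0.343 → step 10: x=-0.016, v=-0.082, θ=-0.004, ω=0.073
apply F[10]=+0.372 → step 11: x=-0.017, v=-0.077, θ=-0.003, ω=0.065
apply F[11]=+0.384 → step 12: x=-0.019, v=-0.071, θ=-0.001, ω=0.058
apply F[12]=+0.385 → step 13: x=-0.020, v=-0.066, θ=-0.000, ω=0.051
apply F[13]=+0.379 → step 14: x=-0.021, v=-0.061, θ=0.001, ω=0.045
apply F[14]=+0.366 → step 15: x=-0.022, v=-0.056, θ=0.001, ω=0.039
apply F[15]=+0.351 → step 16: x=-0.023, v=-0.052, θ=0.002, ω=0.033
apply F[16]=+0.334 → step 17: x=-0.024, v=-0.047, θ=0.003, ω=0.029
apply F[17]=+0.315 → step 18: x=-0.025, v=-0.043, θ=0.003, ω=0.024
apply F[18]=+0.297 → step 19: x=-0.026, v=-0.040, θ=0.004, ω=0.020
apply F[19]=+0.279 → step 20: x=-0.027, v=-0.036, θ=0.004, ω=0.017
apply F[20]=+0.262 → step 21: x=-0.028, v=-0.033, θ=0.004, ω=0.013
apply F[21]=+0.245 → step 22: x=-0.028, v=-0.030, θ=0.005, ω=0.011
apply F[22]=+0.229 → step 23: x=-0.029, v=-0.027, θ=0.005, ω=0.008
apply F[23]=+0.215 → step 24: x=-0.029, v=-0.024, θ=0.005, ω=0.006
apply F[24]=+0.201 → step 25: x=-0.030, v=-0.022, θ=0.005, ω=0.004
apply F[25]=+0.188 → step 26: x=-0.030, v=-0.019, θ=0.005, ω=0.002
apply F[26]=+0.176 → step 27: x=-0.031, v=-0.017, θ=0.005, ω=0.001
apply F[27]=+0.165 → step 28: x=-0.031, v=-0.015, θ=0.005, ω=-0.000
apply F[28]=+0.155 → step 29: x=-0.031, v=-0.013, θ=0.005, ω=-0.001

Answer: x=-0.031, v=-0.013, θ=0.005, ω=-0.001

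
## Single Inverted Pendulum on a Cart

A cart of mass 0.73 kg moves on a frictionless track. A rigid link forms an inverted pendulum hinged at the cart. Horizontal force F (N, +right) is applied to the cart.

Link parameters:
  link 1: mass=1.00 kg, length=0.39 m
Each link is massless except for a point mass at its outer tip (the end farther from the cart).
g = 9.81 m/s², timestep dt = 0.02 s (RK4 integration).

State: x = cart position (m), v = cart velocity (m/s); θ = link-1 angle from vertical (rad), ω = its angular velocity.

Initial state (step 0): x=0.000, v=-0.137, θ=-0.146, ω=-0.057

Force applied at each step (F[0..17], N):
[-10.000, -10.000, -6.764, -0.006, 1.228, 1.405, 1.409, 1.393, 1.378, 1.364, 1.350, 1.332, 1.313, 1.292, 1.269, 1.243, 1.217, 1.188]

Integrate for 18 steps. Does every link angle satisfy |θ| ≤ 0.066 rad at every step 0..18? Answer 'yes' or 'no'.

apply F[0]=-10.000 → step 1: x=-0.005, v=-0.366, θ=-0.142, ω=0.452
apply F[1]=-10.000 → step 2: x=-0.015, v=-0.599, θ=-0.128, ω=0.975
apply F[2]=-6.764 → step 3: x=-0.028, v=-0.752, θ=-0.105, ω=1.306
apply F[3]=-0.006 → step 4: x=-0.043, v=-0.729, θ=-0.080, ω=1.201
apply F[4]=+1.228 → step 5: x=-0.057, v=-0.678, θ=-0.058, ω=1.037
apply F[5]=+1.405 → step 6: x=-0.070, v=-0.628, θ=-0.039, ω=0.883
apply F[6]=+1.409 → step 7: x=-0.082, v=-0.581, θ=-0.022, ω=0.749
apply F[7]=+1.393 → step 8: x=-0.093, v=-0.539, θ=-0.008, ω=0.633
apply F[8]=+1.378 → step 9: x=-0.104, v=-0.501, θ=0.003, ω=0.534
apply F[9]=+1.364 → step 10: x=-0.113, v=-0.466, θ=0.013, ω=0.447
apply F[10]=+1.350 → step 11: x=-0.122, v=-0.433, θ=0.021, ω=0.373
apply F[11]=+1.332 → step 12: x=-0.131, v=-0.403, θ=0.028, ω=0.309
apply F[12]=+1.313 → step 13: x=-0.139, v=-0.376, θ=0.034, ω=0.254
apply F[13]=+1.292 → step 14: x=-0.146, v=-0.350, θ=0.038, ω=0.206
apply F[14]=+1.269 → step 15: x=-0.153, v=-0.326, θ=0.042, ω=0.164
apply F[15]=+1.243 → step 16: x=-0.159, v=-0.304, θ=0.045, ω=0.129
apply F[16]=+1.217 → step 17: x=-0.165, v=-0.283, θ=0.047, ω=0.098
apply F[17]=+1.188 → step 18: x=-0.170, v=-0.263, θ=0.049, ω=0.072
Max |angle| over trajectory = 0.146 rad; bound = 0.066 → exceeded.

Answer: no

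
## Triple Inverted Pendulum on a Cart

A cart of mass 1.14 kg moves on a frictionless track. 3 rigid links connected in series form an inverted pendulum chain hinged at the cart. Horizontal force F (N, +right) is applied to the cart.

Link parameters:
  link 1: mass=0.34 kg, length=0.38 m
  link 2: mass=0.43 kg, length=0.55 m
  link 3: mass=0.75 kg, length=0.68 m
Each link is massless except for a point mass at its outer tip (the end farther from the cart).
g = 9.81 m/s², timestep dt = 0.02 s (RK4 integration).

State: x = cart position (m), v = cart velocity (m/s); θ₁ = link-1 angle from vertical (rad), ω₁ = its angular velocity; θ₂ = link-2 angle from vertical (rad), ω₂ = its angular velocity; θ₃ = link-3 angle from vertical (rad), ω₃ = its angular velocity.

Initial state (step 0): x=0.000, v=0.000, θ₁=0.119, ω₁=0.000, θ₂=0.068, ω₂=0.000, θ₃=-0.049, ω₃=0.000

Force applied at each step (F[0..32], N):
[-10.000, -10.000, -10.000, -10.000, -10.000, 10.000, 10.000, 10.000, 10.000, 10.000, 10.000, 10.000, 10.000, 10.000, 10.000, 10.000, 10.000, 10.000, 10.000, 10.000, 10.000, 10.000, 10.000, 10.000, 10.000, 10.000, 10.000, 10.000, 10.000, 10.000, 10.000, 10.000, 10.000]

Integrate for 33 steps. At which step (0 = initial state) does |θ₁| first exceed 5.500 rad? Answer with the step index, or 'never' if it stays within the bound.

apply F[0]=-10.000 → step 1: x=-0.002, v=-0.202, θ₁=0.126, ω₁=0.669, θ₂=0.068, ω₂=-0.011, θ₃=-0.050, ω₃=-0.077
apply F[1]=-10.000 → step 2: x=-0.008, v=-0.405, θ₁=0.146, ω₁=1.361, θ₂=0.067, ω₂=-0.037, θ₃=-0.052, ω₃=-0.150
apply F[2]=-10.000 → step 3: x=-0.018, v=-0.608, θ₁=0.180, ω₁=2.084, θ₂=0.066, ω₂=-0.089, θ₃=-0.056, ω₃=-0.213
apply F[3]=-10.000 → step 4: x=-0.032, v=-0.810, θ₁=0.229, ω₁=2.825, θ₂=0.064, ω₂=-0.159, θ₃=-0.060, ω₃=-0.260
apply F[4]=-10.000 → step 5: x=-0.051, v=-1.003, θ₁=0.293, ω₁=3.541, θ₂=0.060, ω₂=-0.223, θ₃=-0.066, ω₃=-0.286
apply F[5]=+10.000 → step 6: x=-0.069, v=-0.872, θ₁=0.365, ω₁=3.618, θ₂=0.054, ω₂=-0.406, θ₃=-0.072, ω₃=-0.336
apply F[6]=+10.000 → step 7: x=-0.085, v=-0.742, θ₁=0.438, ω₁=3.758, θ₂=0.043, ω₂=-0.620, θ₃=-0.079, ω₃=-0.376
apply F[7]=+10.000 → step 8: x=-0.099, v=-0.610, θ₁=0.515, ω₁=3.930, θ₂=0.029, ω₂=-0.843, θ₃=-0.087, ω₃=-0.406
apply F[8]=+10.000 → step 9: x=-0.110, v=-0.474, θ₁=0.596, ω₁=4.110, θ₂=0.010, ω₂=-1.060, θ₃=-0.096, ω₃=-0.427
apply F[9]=+10.000 → step 10: x=-0.118, v=-0.333, θ₁=0.680, ω₁=4.288, θ₂=-0.013, ω₂=-1.261, θ₃=-0.104, ω₃=-0.439
apply F[10]=+10.000 → step 11: x=-0.123, v=-0.186, θ₁=0.767, ω₁=4.460, θ₂=-0.040, ω₂=-1.439, θ₃=-0.113, ω₃=-0.446
apply F[11]=+10.000 → step 12: x=-0.125, v=-0.035, θ₁=0.858, ω₁=4.629, θ₂=-0.071, ω₂=-1.589, θ₃=-0.122, ω₃=-0.448
apply F[12]=+10.000 → step 13: x=-0.124, v=0.122, θ₁=0.952, ω₁=4.802, θ₂=-0.104, ω₂=-1.712, θ₃=-0.131, ω₃=-0.449
apply F[13]=+10.000 → step 14: x=-0.120, v=0.283, θ₁=1.050, ω₁=4.987, θ₂=-0.139, ω₂=-1.804, θ₃=-0.140, ω₃=-0.449
apply F[14]=+10.000 → step 15: x=-0.113, v=0.450, θ₁=1.152, ω₁=5.194, θ₂=-0.176, ω₂=-1.862, θ₃=-0.149, ω₃=-0.449
apply F[15]=+10.000 → step 16: x=-0.102, v=0.622, θ₁=1.258, ω₁=5.437, θ₂=-0.213, ω₂=-1.881, θ₃=-0.158, ω₃=-0.450
apply F[16]=+10.000 → step 17: x=-0.088, v=0.801, θ₁=1.370, ω₁=5.734, θ₂=-0.251, ω₂=-1.853, θ₃=-0.167, ω₃=-0.453
apply F[17]=+10.000 → step 18: x=-0.070, v=0.991, θ₁=1.488, ω₁=6.110, θ₂=-0.287, ω₂=-1.765, θ₃=-0.176, ω₃=-0.456
apply F[18]=+10.000 → step 19: x=-0.048, v=1.195, θ₁=1.615, ω₁=6.605, θ₂=-0.321, ω₂=-1.595, θ₃=-0.185, ω₃=-0.456
apply F[19]=+10.000 → step 20: x=-0.022, v=1.423, θ₁=1.753, ω₁=7.282, θ₂=-0.350, ω₂=-1.309, θ₃=-0.194, ω₃=-0.449
apply F[20]=+10.000 → step 21: x=0.009, v=1.693, θ₁=1.908, ω₁=8.251, θ₂=-0.372, ω₂=-0.850, θ₃=-0.203, ω₃=-0.423
apply F[21]=+10.000 → step 22: x=0.046, v=2.037, θ₁=2.087, ω₁=9.718, θ₂=-0.382, ω₂=-0.122, θ₃=-0.211, ω₃=-0.355
apply F[22]=+10.000 → step 23: x=0.091, v=2.535, θ₁=2.303, ω₁=12.110, θ₂=-0.374, ω₂=1.037, θ₃=-0.217, ω₃=-0.188
apply F[23]=+10.000 → step 24: x=0.149, v=3.364, θ₁=2.583, ω₁=16.220, θ₂=-0.337, ω₂=2.753, θ₃=-0.217, ω₃=0.212
apply F[24]=+10.000 → step 25: x=0.229, v=4.553, θ₁=2.957, ω₁=20.332, θ₂=-0.270, ω₂=3.105, θ₃=-0.205, ω₃=0.982
apply F[25]=+10.000 → step 26: x=0.324, v=4.765, θ₁=3.330, ω₁=16.176, θ₂=-0.253, ω₂=-1.683, θ₃=-0.180, ω₃=1.487
apply F[26]=+10.000 → step 27: x=0.418, v=4.635, θ₁=3.614, ω₁=12.812, θ₂=-0.326, ω₂=-5.256, θ₃=-0.148, ω₃=1.737
apply F[27]=+10.000 → step 28: x=0.510, v=4.577, θ₁=3.858, ω₁=11.900, θ₂=-0.454, ω₂=-7.403, θ₃=-0.112, ω₃=1.796
apply F[28]=+10.000 → step 29: x=0.601, v=4.505, θ₁=4.100, ω₁=12.447, θ₂=-0.620, ω₂=-9.219, θ₃=-0.077, ω₃=1.585
apply F[29]=+10.000 → step 30: x=0.689, v=4.281, θ₁=4.365, ω₁=14.356, θ₂=-0.825, ω₂=-11.365, θ₃=-0.052, ω₃=0.832
apply F[30]=+10.000 → step 31: x=0.769, v=3.570, θ₁=4.686, ω₁=17.975, θ₂=-1.079, ω₂=-14.089, θ₃=-0.054, ω₃=-1.420
apply F[31]=+10.000 → step 32: x=0.825, v=1.994, θ₁=5.077, ω₁=20.241, θ₂=-1.370, ω₂=-13.941, θ₃=-0.130, ω₃=-6.516
apply F[32]=+10.000 → step 33: x=0.853, v=0.963, θ₁=5.457, ω₁=17.510, θ₂=-1.596, ω₂=-8.282, θ₃=-0.303, ω₃=-10.222
max |θ₁| = 5.457 ≤ 5.500 over all 34 states.

Answer: never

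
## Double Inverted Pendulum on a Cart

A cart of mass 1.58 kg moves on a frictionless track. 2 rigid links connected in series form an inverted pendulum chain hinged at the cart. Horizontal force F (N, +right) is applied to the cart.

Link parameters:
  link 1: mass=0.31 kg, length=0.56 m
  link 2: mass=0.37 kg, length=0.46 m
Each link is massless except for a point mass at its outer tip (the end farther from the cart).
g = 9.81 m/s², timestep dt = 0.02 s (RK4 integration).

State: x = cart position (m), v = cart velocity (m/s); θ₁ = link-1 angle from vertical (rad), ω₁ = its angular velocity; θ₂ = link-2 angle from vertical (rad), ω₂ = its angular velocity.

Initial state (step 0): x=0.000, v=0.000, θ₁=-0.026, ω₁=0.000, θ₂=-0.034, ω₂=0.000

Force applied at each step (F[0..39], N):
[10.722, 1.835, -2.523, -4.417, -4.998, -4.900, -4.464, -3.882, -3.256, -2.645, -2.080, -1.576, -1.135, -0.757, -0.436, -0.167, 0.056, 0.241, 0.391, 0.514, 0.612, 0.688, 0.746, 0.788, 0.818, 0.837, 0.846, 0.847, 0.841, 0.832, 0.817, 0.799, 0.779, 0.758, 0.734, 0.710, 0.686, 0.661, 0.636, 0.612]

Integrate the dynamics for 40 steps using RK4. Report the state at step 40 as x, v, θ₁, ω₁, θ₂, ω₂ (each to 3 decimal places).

Answer: x=-0.110, v=-0.074, θ₁=0.019, ω₁=-0.005, θ₂=0.016, ω₂=0.009

Derivation:
apply F[0]=+10.722 → step 1: x=0.001, v=0.138, θ₁=-0.029, ω₁=-0.253, θ₂=-0.034, ω₂=-0.007
apply F[1]=+1.835 → step 2: x=0.004, v=0.164, θ₁=-0.034, ω₁=-0.309, θ₂=-0.034, ω₂=-0.009
apply F[2]=-2.523 → step 3: x=0.007, v=0.135, θ₁=-0.040, ω₁=-0.271, θ₂=-0.034, ω₂=-0.007
apply F[3]=-4.417 → step 4: x=0.010, v=0.083, θ₁=-0.045, ω₁=-0.196, θ₂=-0.034, ω₂=0.001
apply F[4]=-4.998 → step 5: x=0.011, v=0.023, θ₁=-0.048, ω₁=-0.112, θ₂=-0.034, ω₂=0.012
apply F[5]=-4.900 → step 6: x=0.011, v=-0.035, θ₁=-0.049, ω₁=-0.031, θ₂=-0.034, ω₂=0.026
apply F[6]=-4.464 → step 7: x=0.009, v=-0.087, θ₁=-0.049, ω₁=0.038, θ₂=-0.033, ω₂=0.040
apply F[7]=-3.882 → step 8: x=0.007, v=-0.132, θ₁=-0.048, ω₁=0.095, θ₂=-0.032, ω₂=0.055
apply F[8]=-3.256 → step 9: x=0.004, v=-0.169, θ₁=-0.045, ω₁=0.139, θ₂=-0.031, ω₂=0.069
apply F[9]=-2.645 → step 10: x=0.000, v=-0.199, θ₁=-0.042, ω₁=0.171, θ₂=-0.030, ω₂=0.081
apply F[10]=-2.080 → step 11: x=-0.004, v=-0.222, θ₁=-0.039, ω₁=0.193, θ₂=-0.028, ω₂=0.092
apply F[11]=-1.576 → step 12: x=-0.008, v=-0.239, θ₁=-0.035, ω₁=0.206, θ₂=-0.026, ω₂=0.102
apply F[12]=-1.135 → step 13: x=-0.013, v=-0.250, θ₁=-0.030, ω₁=0.212, θ₂=-0.024, ω₂=0.109
apply F[13]=-0.757 → step 14: x=-0.018, v=-0.257, θ₁=-0.026, ω₁=0.213, θ₂=-0.022, ω₂=0.114
apply F[14]=-0.436 → step 15: x=-0.024, v=-0.261, θ₁=-0.022, ω₁=0.209, θ₂=-0.019, ω₂=0.117
apply F[15]=-0.167 → step 16: x=-0.029, v=-0.261, θ₁=-0.018, ω₁=0.202, θ₂=-0.017, ω₂=0.119
apply F[16]=+0.056 → step 17: x=-0.034, v=-0.259, θ₁=-0.014, ω₁=0.193, θ₂=-0.015, ω₂=0.119
apply F[17]=+0.241 → step 18: x=-0.039, v=-0.255, θ₁=-0.010, ω₁=0.182, θ₂=-0.012, ω₂=0.118
apply F[18]=+0.391 → step 19: x=-0.044, v=-0.250, θ₁=-0.007, ω₁=0.170, θ₂=-0.010, ω₂=0.116
apply F[19]=+0.514 → step 20: x=-0.049, v=-0.243, θ₁=-0.003, ω₁=0.157, θ₂=-0.008, ω₂=0.112
apply F[20]=+0.612 → step 21: x=-0.054, v=-0.235, θ₁=-0.000, ω₁=0.144, θ₂=-0.005, ω₂=0.108
apply F[21]=+0.688 → step 22: x=-0.058, v=-0.226, θ₁=0.002, ω₁=0.131, θ₂=-0.003, ω₂=0.103
apply F[22]=+0.746 → step 23: x=-0.063, v=-0.217, θ₁=0.005, ω₁=0.118, θ₂=-0.001, ω₂=0.098
apply F[23]=+0.788 → step 24: x=-0.067, v=-0.207, θ₁=0.007, ω₁=0.106, θ₂=0.001, ω₂=0.092
apply F[24]=+0.818 → step 25: x=-0.071, v=-0.198, θ₁=0.009, ω₁=0.094, θ₂=0.002, ω₂=0.086
apply F[25]=+0.837 → step 26: x=-0.075, v=-0.188, θ₁=0.011, ω₁=0.083, θ₂=0.004, ω₂=0.080
apply F[26]=+0.846 → step 27: x=-0.079, v=-0.178, θ₁=0.012, ω₁=0.073, θ₂=0.006, ω₂=0.074
apply F[27]=+0.847 → step 28: x=-0.082, v=-0.169, θ₁=0.014, ω₁=0.063, θ₂=0.007, ω₂=0.068
apply F[28]=+0.841 → step 29: x=-0.085, v=-0.159, θ₁=0.015, ω₁=0.054, θ₂=0.008, ω₂=0.061
apply F[29]=+0.832 → step 30: x=-0.089, v=-0.150, θ₁=0.016, ω₁=0.045, θ₂=0.010, ω₂=0.055
apply F[30]=+0.817 → step 31: x=-0.091, v=-0.141, θ₁=0.017, ω₁=0.038, θ₂=0.011, ω₂=0.050
apply F[31]=+0.799 → step 32: x=-0.094, v=-0.132, θ₁=0.017, ω₁=0.031, θ₂=0.012, ω₂=0.044
apply F[32]=+0.779 → step 33: x=-0.097, v=-0.124, θ₁=0.018, ω₁=0.024, θ₂=0.012, ω₂=0.039
apply F[33]=+0.758 → step 34: x=-0.099, v=-0.116, θ₁=0.018, ω₁=0.018, θ₂=0.013, ω₂=0.034
apply F[34]=+0.734 → step 35: x=-0.101, v=-0.108, θ₁=0.019, ω₁=0.013, θ₂=0.014, ω₂=0.029
apply F[35]=+0.710 → step 36: x=-0.104, v=-0.101, θ₁=0.019, ω₁=0.009, θ₂=0.014, ω₂=0.024
apply F[36]=+0.686 → step 37: x=-0.105, v=-0.094, θ₁=0.019, ω₁=0.004, θ₂=0.015, ω₂=0.020
apply F[37]=+0.661 → step 38: x=-0.107, v=-0.087, θ₁=0.019, ω₁=0.001, θ₂=0.015, ω₂=0.016
apply F[38]=+0.636 → step 39: x=-0.109, v=-0.081, θ₁=0.019, ω₁=-0.003, θ₂=0.015, ω₂=0.013
apply F[39]=+0.612 → step 40: x=-0.110, v=-0.074, θ₁=0.019, ω₁=-0.005, θ₂=0.016, ω₂=0.009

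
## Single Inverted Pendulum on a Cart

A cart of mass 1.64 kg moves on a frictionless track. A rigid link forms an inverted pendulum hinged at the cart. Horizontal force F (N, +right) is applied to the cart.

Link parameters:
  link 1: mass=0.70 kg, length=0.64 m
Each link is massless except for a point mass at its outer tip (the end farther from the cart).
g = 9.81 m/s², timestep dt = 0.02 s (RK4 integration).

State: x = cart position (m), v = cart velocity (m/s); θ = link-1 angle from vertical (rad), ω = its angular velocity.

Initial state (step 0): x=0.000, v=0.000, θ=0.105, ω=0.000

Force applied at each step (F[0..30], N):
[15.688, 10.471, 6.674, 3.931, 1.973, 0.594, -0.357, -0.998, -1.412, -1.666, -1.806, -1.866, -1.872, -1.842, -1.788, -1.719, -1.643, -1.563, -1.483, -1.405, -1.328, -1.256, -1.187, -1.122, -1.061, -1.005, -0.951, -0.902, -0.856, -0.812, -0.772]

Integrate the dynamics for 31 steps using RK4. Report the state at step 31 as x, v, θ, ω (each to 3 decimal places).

Answer: x=0.146, v=0.054, θ=-0.025, ω=0.017

Derivation:
apply F[0]=+15.688 → step 1: x=0.002, v=0.182, θ=0.102, ω=-0.251
apply F[1]=+10.471 → step 2: x=0.007, v=0.301, θ=0.096, ω=-0.405
apply F[2]=+6.674 → step 3: x=0.013, v=0.374, θ=0.087, ω=-0.492
apply F[3]=+3.931 → step 4: x=0.021, v=0.416, θ=0.077, ω=-0.531
apply F[4]=+1.973 → step 5: x=0.030, v=0.434, θ=0.066, ω=-0.537
apply F[5]=+0.594 → step 6: x=0.038, v=0.436, θ=0.056, ω=-0.522
apply F[6]=-0.357 → step 7: x=0.047, v=0.427, θ=0.045, ω=-0.493
apply F[7]=-0.998 → step 8: x=0.056, v=0.412, θ=0.036, ω=-0.457
apply F[8]=-1.412 → step 9: x=0.064, v=0.392, θ=0.027, ω=-0.416
apply F[9]=-1.666 → step 10: x=0.071, v=0.370, θ=0.019, ω=-0.374
apply F[10]=-1.806 → step 11: x=0.078, v=0.347, θ=0.012, ω=-0.333
apply F[11]=-1.866 → step 12: x=0.085, v=0.323, θ=0.006, ω=-0.294
apply F[12]=-1.872 → step 13: x=0.091, v=0.300, θ=0.000, ω=-0.257
apply F[13]=-1.842 → step 14: x=0.097, v=0.278, θ=-0.004, ω=-0.222
apply F[14]=-1.788 → step 15: x=0.102, v=0.256, θ=-0.008, ω=-0.191
apply F[15]=-1.719 → step 16: x=0.107, v=0.236, θ=-0.012, ω=-0.163
apply F[16]=-1.643 → step 17: x=0.112, v=0.217, θ=-0.015, ω=-0.137
apply F[17]=-1.563 → step 18: x=0.116, v=0.200, θ=-0.018, ω=-0.115
apply F[18]=-1.483 → step 19: x=0.120, v=0.183, θ=-0.020, ω=-0.095
apply F[19]=-1.405 → step 20: x=0.123, v=0.168, θ=-0.021, ω=-0.077
apply F[20]=-1.328 → step 21: x=0.127, v=0.153, θ=-0.023, ω=-0.061
apply F[21]=-1.256 → step 22: x=0.129, v=0.140, θ=-0.024, ω=-0.048
apply F[22]=-1.187 → step 23: x=0.132, v=0.128, θ=-0.025, ω=-0.036
apply F[23]=-1.122 → step 24: x=0.135, v=0.116, θ=-0.025, ω=-0.025
apply F[24]=-1.061 → step 25: x=0.137, v=0.105, θ=-0.026, ω=-0.016
apply F[25]=-1.005 → step 26: x=0.139, v=0.095, θ=-0.026, ω=-0.008
apply F[26]=-0.951 → step 27: x=0.141, v=0.086, θ=-0.026, ω=-0.001
apply F[27]=-0.902 → step 28: x=0.142, v=0.077, θ=-0.026, ω=0.004
apply F[28]=-0.856 → step 29: x=0.144, v=0.069, θ=-0.026, ω=0.009
apply F[29]=-0.812 → step 30: x=0.145, v=0.061, θ=-0.026, ω=0.014
apply F[30]=-0.772 → step 31: x=0.146, v=0.054, θ=-0.025, ω=0.017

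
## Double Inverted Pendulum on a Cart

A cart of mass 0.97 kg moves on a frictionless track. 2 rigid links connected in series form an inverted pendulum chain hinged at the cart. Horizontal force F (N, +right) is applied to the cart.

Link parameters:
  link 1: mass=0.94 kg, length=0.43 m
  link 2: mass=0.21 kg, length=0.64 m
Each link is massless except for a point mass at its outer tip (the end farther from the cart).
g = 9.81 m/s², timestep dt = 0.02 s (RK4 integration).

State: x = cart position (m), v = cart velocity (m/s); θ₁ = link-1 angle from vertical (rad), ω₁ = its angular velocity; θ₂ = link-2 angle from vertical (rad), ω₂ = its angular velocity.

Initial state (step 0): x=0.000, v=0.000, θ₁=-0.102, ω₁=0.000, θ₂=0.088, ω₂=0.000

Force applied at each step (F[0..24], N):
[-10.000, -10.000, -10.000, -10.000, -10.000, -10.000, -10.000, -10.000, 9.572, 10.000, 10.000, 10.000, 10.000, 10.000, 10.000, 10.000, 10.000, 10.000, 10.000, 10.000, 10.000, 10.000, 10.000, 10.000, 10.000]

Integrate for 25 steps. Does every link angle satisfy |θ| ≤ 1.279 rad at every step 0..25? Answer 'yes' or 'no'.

Answer: yes

Derivation:
apply F[0]=-10.000 → step 1: x=-0.002, v=-0.181, θ₁=-0.098, ω₁=0.352, θ₂=0.089, ω₂=0.076
apply F[1]=-10.000 → step 2: x=-0.007, v=-0.364, θ₁=-0.088, ω₁=0.714, θ₂=0.091, ω₂=0.149
apply F[2]=-10.000 → step 3: x=-0.016, v=-0.551, θ₁=-0.070, ω₁=1.094, θ₂=0.095, ω₂=0.215
apply F[3]=-10.000 → step 4: x=-0.029, v=-0.744, θ₁=-0.044, ω₁=1.501, θ₂=0.100, ω₂=0.271
apply F[4]=-10.000 → step 5: x=-0.046, v=-0.945, θ₁=-0.010, ω₁=1.943, θ₂=0.105, ω₂=0.315
apply F[5]=-10.000 → step 6: x=-0.067, v=-1.153, θ₁=0.034, ω₁=2.425, θ₂=0.112, ω₂=0.343
apply F[6]=-10.000 → step 7: x=-0.092, v=-1.367, θ₁=0.088, ω₁=2.946, θ₂=0.119, ω₂=0.356
apply F[7]=-10.000 → step 8: x=-0.122, v=-1.584, θ₁=0.152, ω₁=3.501, θ₂=0.126, ω₂=0.357
apply F[8]=+9.572 → step 9: x=-0.152, v=-1.415, θ₁=0.219, ω₁=3.203, θ₂=0.133, ω₂=0.343
apply F[9]=+10.000 → step 10: x=-0.179, v=-1.253, θ₁=0.281, ω₁=2.958, θ₂=0.140, ω₂=0.311
apply F[10]=+10.000 → step 11: x=-0.202, v=-1.104, θ₁=0.338, ω₁=2.782, θ₂=0.146, ω₂=0.260
apply F[11]=+10.000 → step 12: x=-0.223, v=-0.968, θ₁=0.392, ω₁=2.668, θ₂=0.150, ω₂=0.191
apply F[12]=+10.000 → step 13: x=-0.241, v=-0.843, θ₁=0.445, ω₁=2.610, θ₂=0.153, ω₂=0.107
apply F[13]=+10.000 → step 14: x=-0.257, v=-0.726, θ₁=0.497, ω₁=2.600, θ₂=0.154, ω₂=0.008
apply F[14]=+10.000 → step 15: x=-0.270, v=-0.616, θ₁=0.549, ω₁=2.634, θ₂=0.153, ω₂=-0.104
apply F[15]=+10.000 → step 16: x=-0.281, v=-0.510, θ₁=0.603, ω₁=2.705, θ₂=0.150, ω₂=-0.226
apply F[16]=+10.000 → step 17: x=-0.290, v=-0.406, θ₁=0.658, ω₁=2.811, θ₂=0.144, ω₂=-0.356
apply F[17]=+10.000 → step 18: x=-0.297, v=-0.303, θ₁=0.715, ω₁=2.945, θ₂=0.136, ω₂=-0.492
apply F[18]=+10.000 → step 19: x=-0.302, v=-0.199, θ₁=0.776, ω₁=3.106, θ₂=0.124, ω₂=-0.632
apply F[19]=+10.000 → step 20: x=-0.305, v=-0.090, θ₁=0.840, ω₁=3.289, θ₂=0.110, ω₂=-0.771
apply F[20]=+10.000 → step 21: x=-0.306, v=0.023, θ₁=0.907, ω₁=3.493, θ₂=0.094, ω₂=-0.906
apply F[21]=+10.000 → step 22: x=-0.304, v=0.144, θ₁=0.979, ω₁=3.716, θ₂=0.074, ω₂=-1.035
apply F[22]=+10.000 → step 23: x=-0.300, v=0.275, θ₁=1.056, ω₁=3.957, θ₂=0.052, ω₂=-1.151
apply F[23]=+10.000 → step 24: x=-0.293, v=0.417, θ₁=1.138, ω₁=4.219, θ₂=0.028, ω₂=-1.252
apply F[24]=+10.000 → step 25: x=-0.283, v=0.573, θ₁=1.225, ω₁=4.503, θ₂=0.002, ω₂=-1.332
Max |angle| over trajectory = 1.225 rad; bound = 1.279 → within bound.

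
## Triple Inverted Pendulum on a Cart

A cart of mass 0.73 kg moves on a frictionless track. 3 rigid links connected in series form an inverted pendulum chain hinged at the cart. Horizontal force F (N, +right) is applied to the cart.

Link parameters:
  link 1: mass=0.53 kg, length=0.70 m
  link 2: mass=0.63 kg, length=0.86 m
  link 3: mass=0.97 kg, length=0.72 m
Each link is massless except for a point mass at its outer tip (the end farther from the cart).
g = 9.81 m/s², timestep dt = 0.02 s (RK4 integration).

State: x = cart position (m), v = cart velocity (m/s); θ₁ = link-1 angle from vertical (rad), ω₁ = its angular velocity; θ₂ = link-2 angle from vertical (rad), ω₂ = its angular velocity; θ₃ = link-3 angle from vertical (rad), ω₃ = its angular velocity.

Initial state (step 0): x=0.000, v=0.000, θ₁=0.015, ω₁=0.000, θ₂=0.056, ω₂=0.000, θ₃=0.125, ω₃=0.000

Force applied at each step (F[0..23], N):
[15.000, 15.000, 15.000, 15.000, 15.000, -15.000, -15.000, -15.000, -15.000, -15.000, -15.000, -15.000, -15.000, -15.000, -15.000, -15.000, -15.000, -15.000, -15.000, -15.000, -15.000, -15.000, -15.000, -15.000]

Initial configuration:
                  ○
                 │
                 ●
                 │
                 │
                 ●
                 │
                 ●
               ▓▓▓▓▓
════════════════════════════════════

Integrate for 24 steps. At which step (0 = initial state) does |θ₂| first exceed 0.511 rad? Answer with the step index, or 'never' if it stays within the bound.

apply F[0]=+15.000 → step 1: x=0.004, v=0.403, θ₁=0.009, ω₁=-0.609, θ₂=0.056, ω₂=0.015, θ₃=0.125, ω₃=0.048
apply F[1]=+15.000 → step 2: x=0.016, v=0.814, θ₁=-0.010, ω₁=-1.238, θ₂=0.057, ω₂=0.040, θ₃=0.127, ω₃=0.092
apply F[2]=+15.000 → step 3: x=0.037, v=1.235, θ₁=-0.041, ω₁=-1.897, θ₂=0.058, ω₂=0.077, θ₃=0.129, ω₃=0.129
apply F[3]=+15.000 → step 4: x=0.066, v=1.662, θ₁=-0.086, ω₁=-2.571, θ₂=0.060, ω₂=0.117, θ₃=0.132, ω₃=0.152
apply F[4]=+15.000 → step 5: x=0.103, v=2.081, θ₁=-0.143, ω₁=-3.215, θ₂=0.062, ω₂=0.133, θ₃=0.135, ω₃=0.159
apply F[5]=-15.000 → step 6: x=0.141, v=1.724, θ₁=-0.204, ω₁=-2.868, θ₂=0.066, ω₂=0.238, θ₃=0.139, ω₃=0.186
apply F[6]=-15.000 → step 7: x=0.172, v=1.398, θ₁=-0.259, ω₁=-2.630, θ₂=0.072, ω₂=0.397, θ₃=0.143, ω₃=0.216
apply F[7]=-15.000 → step 8: x=0.197, v=1.093, θ₁=-0.310, ω₁=-2.474, θ₂=0.082, ω₂=0.597, θ₃=0.147, ω₃=0.244
apply F[8]=-15.000 → step 9: x=0.216, v=0.803, θ₁=-0.358, ω₁=-2.375, θ₂=0.096, ω₂=0.828, θ₃=0.152, ω₃=0.269
apply F[9]=-15.000 → step 10: x=0.229, v=0.522, θ₁=-0.405, ω₁=-2.312, θ₂=0.115, ω₂=1.080, θ₃=0.158, ω₃=0.287
apply F[10]=-15.000 → step 11: x=0.237, v=0.245, θ₁=-0.451, ω₁=-2.267, θ₂=0.140, ω₂=1.347, θ₃=0.164, ω₃=0.297
apply F[11]=-15.000 → step 12: x=0.239, v=-0.031, θ₁=-0.496, ω₁=-2.226, θ₂=0.169, ω₂=1.623, θ₃=0.170, ω₃=0.300
apply F[12]=-15.000 → step 13: x=0.236, v=-0.309, θ₁=-0.540, ω₁=-2.178, θ₂=0.205, ω₂=1.903, θ₃=0.176, ω₃=0.298
apply F[13]=-15.000 → step 14: x=0.227, v=-0.589, θ₁=-0.583, ω₁=-2.115, θ₂=0.245, ω₂=2.185, θ₃=0.182, ω₃=0.291
apply F[14]=-15.000 → step 15: x=0.212, v=-0.871, θ₁=-0.624, ω₁=-2.031, θ₂=0.292, ω₂=2.468, θ₃=0.187, ω₃=0.284
apply F[15]=-15.000 → step 16: x=0.192, v=-1.153, θ₁=-0.664, ω₁=-1.920, θ₂=0.344, ω₂=2.750, θ₃=0.193, ω₃=0.278
apply F[16]=-15.000 → step 17: x=0.166, v=-1.436, θ₁=-0.701, ω₁=-1.777, θ₂=0.402, ω₂=3.033, θ₃=0.199, ω₃=0.279
apply F[17]=-15.000 → step 18: x=0.135, v=-1.716, θ₁=-0.735, ω₁=-1.600, θ₂=0.465, ω₂=3.317, θ₃=0.204, ω₃=0.292
apply F[18]=-15.000 → step 19: x=0.097, v=-1.992, θ₁=-0.765, ω₁=-1.383, θ₂=0.535, ω₂=3.603, θ₃=0.210, ω₃=0.322
apply F[19]=-15.000 → step 20: x=0.055, v=-2.261, θ₁=-0.790, ω₁=-1.124, θ₂=0.610, ω₂=3.893, θ₃=0.217, ω₃=0.375
apply F[20]=-15.000 → step 21: x=0.007, v=-2.522, θ₁=-0.809, ω₁=-0.819, θ₂=0.690, ω₂=4.187, θ₃=0.226, ω₃=0.460
apply F[21]=-15.000 → step 22: x=-0.046, v=-2.771, θ₁=-0.822, ω₁=-0.465, θ₂=0.777, ω₂=4.486, θ₃=0.236, ω₃=0.584
apply F[22]=-15.000 → step 23: x=-0.104, v=-3.007, θ₁=-0.828, ω₁=-0.060, θ₂=0.870, ω₂=4.789, θ₃=0.249, ω₃=0.757
apply F[23]=-15.000 → step 24: x=-0.166, v=-3.230, θ₁=-0.824, ω₁=0.398, θ₂=0.969, ω₂=5.096, θ₃=0.267, ω₃=0.986
|θ₂| = 0.535 > 0.511 first at step 19.

Answer: 19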